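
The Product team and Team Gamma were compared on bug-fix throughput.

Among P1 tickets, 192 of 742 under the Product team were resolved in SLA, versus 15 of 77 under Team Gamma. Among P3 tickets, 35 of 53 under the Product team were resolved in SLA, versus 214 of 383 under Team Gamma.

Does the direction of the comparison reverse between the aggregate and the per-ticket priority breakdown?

P1: the Product team 192/742 = 25.9%, Team Gamma 15/77 = 19.5% → the Product team
P3: the Product team 35/53 = 66.0%, Team Gamma 214/383 = 55.9% → the Product team
Overall: the Product team 227/795 = 28.6%, Team Gamma 229/460 = 49.8% → Team Gamma
The Product team wins each ticket group but Team Gamma wins overall — the comparison reverses. The Product team's tickets skew toward P1, which has a lower base rate.

Yes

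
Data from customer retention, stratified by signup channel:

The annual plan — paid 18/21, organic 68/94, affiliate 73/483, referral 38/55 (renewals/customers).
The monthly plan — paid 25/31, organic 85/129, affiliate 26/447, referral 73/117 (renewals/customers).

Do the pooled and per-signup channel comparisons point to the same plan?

Yes

Paid: the annual plan 18/21 = 85.7%, the monthly plan 25/31 = 80.6% → the annual plan
Organic: the annual plan 68/94 = 72.3%, the monthly plan 85/129 = 65.9% → the annual plan
Affiliate: the annual plan 73/483 = 15.1%, the monthly plan 26/447 = 5.8% → the annual plan
Referral: the annual plan 38/55 = 69.1%, the monthly plan 73/117 = 62.4% → the annual plan
Overall: the annual plan 197/653 = 30.2%, the monthly plan 209/724 = 28.9% → the annual plan
The annual plan wins overall and in every signup group — no reversal.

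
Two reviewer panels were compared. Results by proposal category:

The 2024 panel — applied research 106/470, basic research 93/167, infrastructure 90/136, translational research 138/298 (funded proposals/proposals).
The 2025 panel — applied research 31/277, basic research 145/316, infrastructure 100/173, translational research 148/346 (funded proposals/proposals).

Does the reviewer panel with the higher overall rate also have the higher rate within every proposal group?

Applied research: the 2024 panel 106/470 = 22.6%, the 2025 panel 31/277 = 11.2% → the 2024 panel
Basic research: the 2024 panel 93/167 = 55.7%, the 2025 panel 145/316 = 45.9% → the 2024 panel
Infrastructure: the 2024 panel 90/136 = 66.2%, the 2025 panel 100/173 = 57.8% → the 2024 panel
Translational research: the 2024 panel 138/298 = 46.3%, the 2025 panel 148/346 = 42.8% → the 2024 panel
Overall: the 2024 panel 427/1071 = 39.9%, the 2025 panel 424/1112 = 38.1% → the 2024 panel
The 2024 panel wins overall and in every proposal group — no reversal.

Yes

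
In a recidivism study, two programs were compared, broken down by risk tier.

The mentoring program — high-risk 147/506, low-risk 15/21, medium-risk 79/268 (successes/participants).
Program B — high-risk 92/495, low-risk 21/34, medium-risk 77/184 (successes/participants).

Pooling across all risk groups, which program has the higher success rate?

the mentoring program

High-risk: the mentoring program 147/506 = 29.1%, Program B 92/495 = 18.6% → the mentoring program
Low-risk: the mentoring program 15/21 = 71.4%, Program B 21/34 = 61.8% → the mentoring program
Medium-risk: the mentoring program 79/268 = 29.5%, Program B 77/184 = 41.8% → Program B
Overall: the mentoring program 241/795 = 30.3%, Program B 190/713 = 26.6% → the mentoring program
(Neither sweeps every risk group, but the mentoring program has the higher pooled rate.)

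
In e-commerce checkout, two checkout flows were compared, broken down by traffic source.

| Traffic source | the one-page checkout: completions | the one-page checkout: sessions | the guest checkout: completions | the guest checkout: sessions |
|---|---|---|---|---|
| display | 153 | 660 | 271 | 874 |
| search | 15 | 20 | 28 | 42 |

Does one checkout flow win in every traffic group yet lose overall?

Display: the one-page checkout 153/660 = 23.2%, the guest checkout 271/874 = 31.0% → the guest checkout
Search: the one-page checkout 15/20 = 75.0%, the guest checkout 28/42 = 66.7% → the one-page checkout
Overall: the one-page checkout 168/680 = 24.7%, the guest checkout 299/916 = 32.6% → the guest checkout
Neither sweeps: the one-page checkout wins 1 of 2 groups, the guest checkout wins 1. The guest checkout wins overall but not every group — no Simpson reversal.

No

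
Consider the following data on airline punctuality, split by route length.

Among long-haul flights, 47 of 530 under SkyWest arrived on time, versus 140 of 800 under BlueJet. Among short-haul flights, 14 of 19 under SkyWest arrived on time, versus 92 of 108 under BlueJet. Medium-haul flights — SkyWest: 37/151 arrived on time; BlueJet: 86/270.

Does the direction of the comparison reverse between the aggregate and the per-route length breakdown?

No

Long-haul: SkyWest 47/530 = 8.9%, BlueJet 140/800 = 17.5% → BlueJet
Short-haul: SkyWest 14/19 = 73.7%, BlueJet 92/108 = 85.2% → BlueJet
Medium-haul: SkyWest 37/151 = 24.5%, BlueJet 86/270 = 31.9% → BlueJet
Overall: SkyWest 98/700 = 14.0%, BlueJet 318/1178 = 27.0% → BlueJet
BlueJet wins overall and in every route group — no reversal.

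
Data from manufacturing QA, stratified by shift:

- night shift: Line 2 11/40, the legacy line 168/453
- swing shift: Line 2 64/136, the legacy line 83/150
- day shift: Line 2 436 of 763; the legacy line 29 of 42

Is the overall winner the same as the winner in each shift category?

No

Night shift: Line 2 11/40 = 27.5%, the legacy line 168/453 = 37.1% → the legacy line
Swing shift: Line 2 64/136 = 47.1%, the legacy line 83/150 = 55.3% → the legacy line
Day shift: Line 2 436/763 = 57.1%, the legacy line 29/42 = 69.0% → the legacy line
Overall: Line 2 511/939 = 54.4%, the legacy line 280/645 = 43.4% → Line 2
The legacy line wins each shift group but Line 2 wins overall — the comparison reverses. The legacy line's units skew toward night shift, which has a lower base rate.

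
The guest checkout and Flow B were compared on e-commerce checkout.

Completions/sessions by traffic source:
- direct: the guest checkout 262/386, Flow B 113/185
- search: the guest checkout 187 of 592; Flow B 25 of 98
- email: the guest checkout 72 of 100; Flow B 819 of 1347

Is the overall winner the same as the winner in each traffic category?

No

Direct: the guest checkout 262/386 = 67.9%, Flow B 113/185 = 61.1% → the guest checkout
Search: the guest checkout 187/592 = 31.6%, Flow B 25/98 = 25.5% → the guest checkout
Email: the guest checkout 72/100 = 72.0%, Flow B 819/1347 = 60.8% → the guest checkout
Overall: the guest checkout 521/1078 = 48.3%, Flow B 957/1630 = 58.7% → Flow B
The guest checkout wins each traffic group but Flow B wins overall — the comparison reverses. The guest checkout's sessions skew toward search, which has a lower base rate.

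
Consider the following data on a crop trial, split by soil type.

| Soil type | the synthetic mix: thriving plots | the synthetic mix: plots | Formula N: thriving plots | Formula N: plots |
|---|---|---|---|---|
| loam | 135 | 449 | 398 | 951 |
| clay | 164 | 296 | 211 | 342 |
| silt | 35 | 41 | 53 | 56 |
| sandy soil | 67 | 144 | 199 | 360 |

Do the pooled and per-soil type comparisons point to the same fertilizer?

Loam: the synthetic mix 135/449 = 30.1%, Formula N 398/951 = 41.9% → Formula N
Clay: the synthetic mix 164/296 = 55.4%, Formula N 211/342 = 61.7% → Formula N
Silt: the synthetic mix 35/41 = 85.4%, Formula N 53/56 = 94.6% → Formula N
Sandy soil: the synthetic mix 67/144 = 46.5%, Formula N 199/360 = 55.3% → Formula N
Overall: the synthetic mix 401/930 = 43.1%, Formula N 861/1709 = 50.4% → Formula N
Formula N wins overall and in every soil group — no reversal.

Yes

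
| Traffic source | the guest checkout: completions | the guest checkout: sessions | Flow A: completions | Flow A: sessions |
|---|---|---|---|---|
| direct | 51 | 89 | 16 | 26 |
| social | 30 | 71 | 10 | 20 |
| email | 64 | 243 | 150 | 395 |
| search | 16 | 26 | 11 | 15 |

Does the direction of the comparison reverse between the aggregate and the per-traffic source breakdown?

No

Direct: the guest checkout 51/89 = 57.3%, Flow A 16/26 = 61.5% → Flow A
Social: the guest checkout 30/71 = 42.3%, Flow A 10/20 = 50.0% → Flow A
Email: the guest checkout 64/243 = 26.3%, Flow A 150/395 = 38.0% → Flow A
Search: the guest checkout 16/26 = 61.5%, Flow A 11/15 = 73.3% → Flow A
Overall: the guest checkout 161/429 = 37.5%, Flow A 187/456 = 41.0% → Flow A
Flow A wins overall and in every traffic group — no reversal.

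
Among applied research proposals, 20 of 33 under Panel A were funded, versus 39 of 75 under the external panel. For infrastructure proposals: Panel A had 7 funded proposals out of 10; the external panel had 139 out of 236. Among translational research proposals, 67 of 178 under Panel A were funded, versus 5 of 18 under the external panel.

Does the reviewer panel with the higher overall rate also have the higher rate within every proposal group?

Applied research: Panel A 20/33 = 60.6%, the external panel 39/75 = 52.0% → Panel A
Infrastructure: Panel A 7/10 = 70.0%, the external panel 139/236 = 58.9% → Panel A
Translational research: Panel A 67/178 = 37.6%, the external panel 5/18 = 27.8% → Panel A
Overall: Panel A 94/221 = 42.5%, the external panel 183/329 = 55.6% → the external panel
Panel A wins each proposal group but the external panel wins overall — the comparison reverses. Panel A's proposals skew toward translational research, which has a lower base rate.

No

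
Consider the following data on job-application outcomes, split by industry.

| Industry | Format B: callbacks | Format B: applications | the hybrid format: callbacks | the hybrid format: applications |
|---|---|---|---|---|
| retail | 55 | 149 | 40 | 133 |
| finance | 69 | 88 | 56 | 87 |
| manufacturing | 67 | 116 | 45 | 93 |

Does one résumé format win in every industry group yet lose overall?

No

Retail: Format B 55/149 = 36.9%, the hybrid format 40/133 = 30.1% → Format B
Finance: Format B 69/88 = 78.4%, the hybrid format 56/87 = 64.4% → Format B
Manufacturing: Format B 67/116 = 57.8%, the hybrid format 45/93 = 48.4% → Format B
Overall: Format B 191/353 = 54.1%, the hybrid format 141/313 = 45.0% → Format B
Format B wins overall and in every industry group — no reversal.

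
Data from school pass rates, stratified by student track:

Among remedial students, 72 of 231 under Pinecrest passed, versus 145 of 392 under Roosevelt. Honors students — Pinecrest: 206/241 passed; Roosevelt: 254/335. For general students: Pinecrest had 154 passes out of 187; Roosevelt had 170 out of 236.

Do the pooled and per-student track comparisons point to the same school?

Remedial: Pinecrest 72/231 = 31.2%, Roosevelt 145/392 = 37.0% → Roosevelt
Honors: Pinecrest 206/241 = 85.5%, Roosevelt 254/335 = 75.8% → Pinecrest
General: Pinecrest 154/187 = 82.4%, Roosevelt 170/236 = 72.0% → Pinecrest
Overall: Pinecrest 432/659 = 65.6%, Roosevelt 569/963 = 59.1% → Pinecrest
Neither sweeps: Pinecrest wins 2 of 3 groups, Roosevelt wins 1. Pinecrest wins overall but not every group — no Simpson reversal.

No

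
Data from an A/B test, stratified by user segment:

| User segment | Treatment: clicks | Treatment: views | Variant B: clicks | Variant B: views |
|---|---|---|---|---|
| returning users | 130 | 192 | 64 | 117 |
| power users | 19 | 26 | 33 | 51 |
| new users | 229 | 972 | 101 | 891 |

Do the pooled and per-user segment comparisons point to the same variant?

Returning users: Treatment 130/192 = 67.7%, Variant B 64/117 = 54.7% → Treatment
Power users: Treatment 19/26 = 73.1%, Variant B 33/51 = 64.7% → Treatment
New users: Treatment 229/972 = 23.6%, Variant B 101/891 = 11.3% → Treatment
Overall: Treatment 378/1190 = 31.8%, Variant B 198/1059 = 18.7% → Treatment
Treatment wins overall and in every user group — no reversal.

Yes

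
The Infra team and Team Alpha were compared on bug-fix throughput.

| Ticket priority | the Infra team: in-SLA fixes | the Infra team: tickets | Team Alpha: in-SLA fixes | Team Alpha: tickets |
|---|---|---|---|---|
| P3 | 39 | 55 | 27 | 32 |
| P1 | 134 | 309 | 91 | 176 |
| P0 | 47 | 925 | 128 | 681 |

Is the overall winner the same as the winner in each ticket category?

P3: the Infra team 39/55 = 70.9%, Team Alpha 27/32 = 84.4% → Team Alpha
P1: the Infra team 134/309 = 43.4%, Team Alpha 91/176 = 51.7% → Team Alpha
P0: the Infra team 47/925 = 5.1%, Team Alpha 128/681 = 18.8% → Team Alpha
Overall: the Infra team 220/1289 = 17.1%, Team Alpha 246/889 = 27.7% → Team Alpha
Team Alpha wins overall and in every ticket group — no reversal.

Yes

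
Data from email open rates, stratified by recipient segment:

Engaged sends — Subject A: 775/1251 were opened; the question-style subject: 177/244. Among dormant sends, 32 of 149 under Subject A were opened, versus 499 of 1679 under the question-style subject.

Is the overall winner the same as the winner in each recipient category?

No

Engaged: Subject A 775/1251 = 62.0%, the question-style subject 177/244 = 72.5% → the question-style subject
Dormant: Subject A 32/149 = 21.5%, the question-style subject 499/1679 = 29.7% → the question-style subject
Overall: Subject A 807/1400 = 57.6%, the question-style subject 676/1923 = 35.2% → Subject A
The question-style subject wins each recipient group but Subject A wins overall — the comparison reverses. The question-style subject's sends skew toward dormant, which has a lower base rate.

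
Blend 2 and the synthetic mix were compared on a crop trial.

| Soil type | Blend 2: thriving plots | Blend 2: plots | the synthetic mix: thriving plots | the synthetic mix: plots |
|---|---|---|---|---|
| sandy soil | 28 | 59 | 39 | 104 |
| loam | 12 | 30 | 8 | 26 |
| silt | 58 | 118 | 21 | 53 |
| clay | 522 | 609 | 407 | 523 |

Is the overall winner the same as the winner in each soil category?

Sandy soil: Blend 2 28/59 = 47.5%, the synthetic mix 39/104 = 37.5% → Blend 2
Loam: Blend 2 12/30 = 40.0%, the synthetic mix 8/26 = 30.8% → Blend 2
Silt: Blend 2 58/118 = 49.2%, the synthetic mix 21/53 = 39.6% → Blend 2
Clay: Blend 2 522/609 = 85.7%, the synthetic mix 407/523 = 77.8% → Blend 2
Overall: Blend 2 620/816 = 76.0%, the synthetic mix 475/706 = 67.3% → Blend 2
Blend 2 wins overall and in every soil group — no reversal.

Yes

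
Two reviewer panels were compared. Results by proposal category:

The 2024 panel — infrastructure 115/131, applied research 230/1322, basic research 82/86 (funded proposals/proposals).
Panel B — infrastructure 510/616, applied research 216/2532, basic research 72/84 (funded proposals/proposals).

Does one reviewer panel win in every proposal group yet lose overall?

No

Infrastructure: the 2024 panel 115/131 = 87.8%, Panel B 510/616 = 82.8% → the 2024 panel
Applied research: the 2024 panel 230/1322 = 17.4%, Panel B 216/2532 = 8.5% → the 2024 panel
Basic research: the 2024 panel 82/86 = 95.3%, Panel B 72/84 = 85.7% → the 2024 panel
Overall: the 2024 panel 427/1539 = 27.7%, Panel B 798/3232 = 24.7% → the 2024 panel
The 2024 panel wins overall and in every proposal group — no reversal.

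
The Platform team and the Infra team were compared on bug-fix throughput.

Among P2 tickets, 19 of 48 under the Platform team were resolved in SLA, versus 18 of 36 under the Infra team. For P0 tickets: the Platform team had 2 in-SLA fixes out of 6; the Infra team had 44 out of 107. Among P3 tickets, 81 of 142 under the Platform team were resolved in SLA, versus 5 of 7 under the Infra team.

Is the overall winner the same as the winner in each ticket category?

P2: the Platform team 19/48 = 39.6%, the Infra team 18/36 = 50.0% → the Infra team
P0: the Platform team 2/6 = 33.3%, the Infra team 44/107 = 41.1% → the Infra team
P3: the Platform team 81/142 = 57.0%, the Infra team 5/7 = 71.4% → the Infra team
Overall: the Platform team 102/196 = 52.0%, the Infra team 67/150 = 44.7% → the Platform team
The Infra team wins each ticket group but the Platform team wins overall — the comparison reverses. The Infra team's tickets skew toward P0, which has a lower base rate.

No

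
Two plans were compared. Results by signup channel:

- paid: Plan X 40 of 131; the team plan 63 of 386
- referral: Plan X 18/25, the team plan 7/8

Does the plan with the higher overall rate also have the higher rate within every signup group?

Paid: Plan X 40/131 = 30.5%, the team plan 63/386 = 16.3% → Plan X
Referral: Plan X 18/25 = 72.0%, the team plan 7/8 = 87.5% → the team plan
Overall: Plan X 58/156 = 37.2%, the team plan 70/394 = 17.8% → Plan X
Neither sweeps: Plan X wins 1 of 2 groups, the team plan wins 1. Plan X wins overall but not every group — no Simpson reversal.

No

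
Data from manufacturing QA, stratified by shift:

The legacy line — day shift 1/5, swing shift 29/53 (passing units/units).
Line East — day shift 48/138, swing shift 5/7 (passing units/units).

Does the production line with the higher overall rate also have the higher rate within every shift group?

Day shift: the legacy line 1/5 = 20.0%, Line East 48/138 = 34.8% → Line East
Swing shift: the legacy line 29/53 = 54.7%, Line East 5/7 = 71.4% → Line East
Overall: the legacy line 30/58 = 51.7%, Line East 53/145 = 36.6% → the legacy line
Line East wins each shift group but the legacy line wins overall — the comparison reverses. Line East's units skew toward day shift, which has a lower base rate.

No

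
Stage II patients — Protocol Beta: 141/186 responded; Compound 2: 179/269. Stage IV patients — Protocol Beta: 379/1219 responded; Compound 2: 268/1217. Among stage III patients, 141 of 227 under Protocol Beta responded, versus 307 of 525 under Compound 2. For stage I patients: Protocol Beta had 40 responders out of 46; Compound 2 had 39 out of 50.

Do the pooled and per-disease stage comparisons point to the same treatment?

Yes

Stage II: Protocol Beta 141/186 = 75.8%, Compound 2 179/269 = 66.5% → Protocol Beta
Stage IV: Protocol Beta 379/1219 = 31.1%, Compound 2 268/1217 = 22.0% → Protocol Beta
Stage III: Protocol Beta 141/227 = 62.1%, Compound 2 307/525 = 58.5% → Protocol Beta
Stage I: Protocol Beta 40/46 = 87.0%, Compound 2 39/50 = 78.0% → Protocol Beta
Overall: Protocol Beta 701/1678 = 41.8%, Compound 2 793/2061 = 38.5% → Protocol Beta
Protocol Beta wins overall and in every disease group — no reversal.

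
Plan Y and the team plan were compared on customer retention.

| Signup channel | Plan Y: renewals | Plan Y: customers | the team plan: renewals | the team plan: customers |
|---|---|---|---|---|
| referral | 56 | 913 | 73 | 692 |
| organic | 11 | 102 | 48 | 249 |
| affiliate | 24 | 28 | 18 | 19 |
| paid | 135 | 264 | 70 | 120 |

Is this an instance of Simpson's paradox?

Referral: Plan Y 56/913 = 6.1%, the team plan 73/692 = 10.5% → the team plan
Organic: Plan Y 11/102 = 10.8%, the team plan 48/249 = 19.3% → the team plan
Affiliate: Plan Y 24/28 = 85.7%, the team plan 18/19 = 94.7% → the team plan
Paid: Plan Y 135/264 = 51.1%, the team plan 70/120 = 58.3% → the team plan
Overall: Plan Y 226/1307 = 17.3%, the team plan 209/1080 = 19.4% → the team plan
The team plan wins overall and in every signup group — no reversal.

No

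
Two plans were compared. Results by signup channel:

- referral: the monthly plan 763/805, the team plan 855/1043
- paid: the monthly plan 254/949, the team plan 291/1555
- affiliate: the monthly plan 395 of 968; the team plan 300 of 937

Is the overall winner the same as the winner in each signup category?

Referral: the monthly plan 763/805 = 94.8%, the team plan 855/1043 = 82.0% → the monthly plan
Paid: the monthly plan 254/949 = 26.8%, the team plan 291/1555 = 18.7% → the monthly plan
Affiliate: the monthly plan 395/968 = 40.8%, the team plan 300/937 = 32.0% → the monthly plan
Overall: the monthly plan 1412/2722 = 51.9%, the team plan 1446/3535 = 40.9% → the monthly plan
The monthly plan wins overall and in every signup group — no reversal.

Yes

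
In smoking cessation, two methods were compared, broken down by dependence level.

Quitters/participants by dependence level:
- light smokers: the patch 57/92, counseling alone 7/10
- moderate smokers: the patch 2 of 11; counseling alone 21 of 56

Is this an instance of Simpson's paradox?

Light smokers: the patch 57/92 = 62.0%, counseling alone 7/10 = 70.0% → counseling alone
Moderate smokers: the patch 2/11 = 18.2%, counseling alone 21/56 = 37.5% → counseling alone
Overall: the patch 59/103 = 57.3%, counseling alone 28/66 = 42.4% → the patch
Counseling alone wins each dependence group but the patch wins overall — the comparison reverses. Counseling alone's participants skew toward moderate smokers, which has a lower base rate.

Yes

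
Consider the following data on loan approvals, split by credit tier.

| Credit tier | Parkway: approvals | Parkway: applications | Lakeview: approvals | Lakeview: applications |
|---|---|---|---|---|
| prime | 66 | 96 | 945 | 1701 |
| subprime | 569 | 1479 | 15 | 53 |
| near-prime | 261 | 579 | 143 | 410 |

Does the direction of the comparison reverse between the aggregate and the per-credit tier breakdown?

Prime: Parkway 66/96 = 68.8%, Lakeview 945/1701 = 55.6% → Parkway
Subprime: Parkway 569/1479 = 38.5%, Lakeview 15/53 = 28.3% → Parkway
Near-prime: Parkway 261/579 = 45.1%, Lakeview 143/410 = 34.9% → Parkway
Overall: Parkway 896/2154 = 41.6%, Lakeview 1103/2164 = 51.0% → Lakeview
Parkway wins each credit group but Lakeview wins overall — the comparison reverses. Parkway's applications skew toward subprime, which has a lower base rate.

Yes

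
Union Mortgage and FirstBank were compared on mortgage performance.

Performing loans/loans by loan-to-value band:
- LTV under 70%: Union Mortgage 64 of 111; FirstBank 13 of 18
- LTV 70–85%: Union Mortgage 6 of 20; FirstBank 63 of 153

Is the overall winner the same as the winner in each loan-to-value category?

No

LTV under 70%: Union Mortgage 64/111 = 57.7%, FirstBank 13/18 = 72.2% → FirstBank
LTV 70–85%: Union Mortgage 6/20 = 30.0%, FirstBank 63/153 = 41.2% → FirstBank
Overall: Union Mortgage 70/131 = 53.4%, FirstBank 76/171 = 44.4% → Union Mortgage
FirstBank wins each loan-to-value group but Union Mortgage wins overall — the comparison reverses. FirstBank's loans skew toward LTV 70–85%, which has a lower base rate.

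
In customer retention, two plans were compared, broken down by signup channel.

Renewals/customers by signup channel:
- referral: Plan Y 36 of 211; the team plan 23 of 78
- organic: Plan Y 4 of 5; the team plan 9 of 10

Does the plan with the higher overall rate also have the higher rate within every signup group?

Yes

Referral: Plan Y 36/211 = 17.1%, the team plan 23/78 = 29.5% → the team plan
Organic: Plan Y 4/5 = 80.0%, the team plan 9/10 = 90.0% → the team plan
Overall: Plan Y 40/216 = 18.5%, the team plan 32/88 = 36.4% → the team plan
The team plan wins overall and in every signup group — no reversal.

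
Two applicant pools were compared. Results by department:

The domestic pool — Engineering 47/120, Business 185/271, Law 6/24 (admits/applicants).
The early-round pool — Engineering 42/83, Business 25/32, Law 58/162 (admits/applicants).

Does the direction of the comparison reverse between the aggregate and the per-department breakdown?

Engineering: the domestic pool 47/120 = 39.2%, the early-round pool 42/83 = 50.6% → the early-round pool
Business: the domestic pool 185/271 = 68.3%, the early-round pool 25/32 = 78.1% → the early-round pool
Law: the domestic pool 6/24 = 25.0%, the early-round pool 58/162 = 35.8% → the early-round pool
Overall: the domestic pool 238/415 = 57.3%, the early-round pool 125/277 = 45.1% → the domestic pool
The early-round pool wins each department group but the domestic pool wins overall — the comparison reverses. The early-round pool's applicants skew toward Law, which has a lower base rate.

Yes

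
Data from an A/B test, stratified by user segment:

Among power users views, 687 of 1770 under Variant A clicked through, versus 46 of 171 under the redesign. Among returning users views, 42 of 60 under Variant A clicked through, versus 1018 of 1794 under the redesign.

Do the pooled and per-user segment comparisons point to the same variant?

Power users: Variant A 687/1770 = 38.8%, the redesign 46/171 = 26.9% → Variant A
Returning users: Variant A 42/60 = 70.0%, the redesign 1018/1794 = 56.7% → Variant A
Overall: Variant A 729/1830 = 39.8%, the redesign 1064/1965 = 54.1% → the redesign
Variant A wins each user group but the redesign wins overall — the comparison reverses. Variant A's views skew toward power users, which has a lower base rate.

No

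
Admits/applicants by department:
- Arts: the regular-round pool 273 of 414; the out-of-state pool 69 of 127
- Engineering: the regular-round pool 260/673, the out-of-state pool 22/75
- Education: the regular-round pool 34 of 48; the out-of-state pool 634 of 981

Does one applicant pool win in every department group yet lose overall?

Yes

Arts: the regular-round pool 273/414 = 65.9%, the out-of-state pool 69/127 = 54.3% → the regular-round pool
Engineering: the regular-round pool 260/673 = 38.6%, the out-of-state pool 22/75 = 29.3% → the regular-round pool
Education: the regular-round pool 34/48 = 70.8%, the out-of-state pool 634/981 = 64.6% → the regular-round pool
Overall: the regular-round pool 567/1135 = 50.0%, the out-of-state pool 725/1183 = 61.3% → the out-of-state pool
The regular-round pool wins each department group but the out-of-state pool wins overall — the comparison reverses. The regular-round pool's applicants skew toward Engineering, which has a lower base rate.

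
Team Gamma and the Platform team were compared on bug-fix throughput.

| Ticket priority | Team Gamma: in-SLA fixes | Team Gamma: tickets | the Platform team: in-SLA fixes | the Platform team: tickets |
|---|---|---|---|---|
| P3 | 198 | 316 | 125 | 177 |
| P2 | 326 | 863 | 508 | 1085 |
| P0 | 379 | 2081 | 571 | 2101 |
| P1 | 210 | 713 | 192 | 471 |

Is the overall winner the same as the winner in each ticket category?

P3: Team Gamma 198/316 = 62.7%, the Platform team 125/177 = 70.6% → the Platform team
P2: Team Gamma 326/863 = 37.8%, the Platform team 508/1085 = 46.8% → the Platform team
P0: Team Gamma 379/2081 = 18.2%, the Platform team 571/2101 = 27.2% → the Platform team
P1: Team Gamma 210/713 = 29.5%, the Platform team 192/471 = 40.8% → the Platform team
Overall: Team Gamma 1113/3973 = 28.0%, the Platform team 1396/3834 = 36.4% → the Platform team
The Platform team wins overall and in every ticket group — no reversal.

Yes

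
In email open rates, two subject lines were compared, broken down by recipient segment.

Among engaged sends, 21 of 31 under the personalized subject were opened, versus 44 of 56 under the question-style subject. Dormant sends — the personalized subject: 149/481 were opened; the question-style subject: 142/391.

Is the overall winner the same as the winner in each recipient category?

Engaged: the personalized subject 21/31 = 67.7%, the question-style subject 44/56 = 78.6% → the question-style subject
Dormant: the personalized subject 149/481 = 31.0%, the question-style subject 142/391 = 36.3% → the question-style subject
Overall: the personalized subject 170/512 = 33.2%, the question-style subject 186/447 = 41.6% → the question-style subject
The question-style subject wins overall and in every recipient group — no reversal.

Yes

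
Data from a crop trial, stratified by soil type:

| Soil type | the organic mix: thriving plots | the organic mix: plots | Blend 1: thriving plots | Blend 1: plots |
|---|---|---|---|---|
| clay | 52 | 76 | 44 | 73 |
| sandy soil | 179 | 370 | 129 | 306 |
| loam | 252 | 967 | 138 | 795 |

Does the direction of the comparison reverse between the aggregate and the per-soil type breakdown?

Clay: the organic mix 52/76 = 68.4%, Blend 1 44/73 = 60.3% → the organic mix
Sandy soil: the organic mix 179/370 = 48.4%, Blend 1 129/306 = 42.2% → the organic mix
Loam: the organic mix 252/967 = 26.1%, Blend 1 138/795 = 17.4% → the organic mix
Overall: the organic mix 483/1413 = 34.2%, Blend 1 311/1174 = 26.5% → the organic mix
The organic mix wins overall and in every soil group — no reversal.

No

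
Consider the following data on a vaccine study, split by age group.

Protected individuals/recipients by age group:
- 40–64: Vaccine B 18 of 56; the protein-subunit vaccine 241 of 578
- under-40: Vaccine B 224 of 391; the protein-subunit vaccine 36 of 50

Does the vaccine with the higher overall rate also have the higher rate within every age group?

40–64: Vaccine B 18/56 = 32.1%, the protein-subunit vaccine 241/578 = 41.7% → the protein-subunit vaccine
Under-40: Vaccine B 224/391 = 57.3%, the protein-subunit vaccine 36/50 = 72.0% → the protein-subunit vaccine
Overall: Vaccine B 242/447 = 54.1%, the protein-subunit vaccine 277/628 = 44.1% → Vaccine B
The protein-subunit vaccine wins each age group but Vaccine B wins overall — the comparison reverses. The protein-subunit vaccine's recipients skew toward 40–64, which has a lower base rate.

No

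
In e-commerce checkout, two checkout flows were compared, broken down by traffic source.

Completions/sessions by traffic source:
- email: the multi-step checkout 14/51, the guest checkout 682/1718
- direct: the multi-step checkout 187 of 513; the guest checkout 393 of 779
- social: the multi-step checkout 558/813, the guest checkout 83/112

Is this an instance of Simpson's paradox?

Yes

Email: the multi-step checkout 14/51 = 27.5%, the guest checkout 682/1718 = 39.7% → the guest checkout
Direct: the multi-step checkout 187/513 = 36.5%, the guest checkout 393/779 = 50.4% → the guest checkout
Social: the multi-step checkout 558/813 = 68.6%, the guest checkout 83/112 = 74.1% → the guest checkout
Overall: the multi-step checkout 759/1377 = 55.1%, the guest checkout 1158/2609 = 44.4% → the multi-step checkout
The guest checkout wins each traffic group but the multi-step checkout wins overall — the comparison reverses. The guest checkout's sessions skew toward email, which has a lower base rate.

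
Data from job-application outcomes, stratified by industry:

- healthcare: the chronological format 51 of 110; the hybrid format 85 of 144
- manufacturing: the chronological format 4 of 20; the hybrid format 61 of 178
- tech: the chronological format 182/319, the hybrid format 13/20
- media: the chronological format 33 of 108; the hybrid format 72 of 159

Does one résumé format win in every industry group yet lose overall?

Yes

Healthcare: the chronological format 51/110 = 46.4%, the hybrid format 85/144 = 59.0% → the hybrid format
Manufacturing: the chronological format 4/20 = 20.0%, the hybrid format 61/178 = 34.3% → the hybrid format
Tech: the chronological format 182/319 = 57.1%, the hybrid format 13/20 = 65.0% → the hybrid format
Media: the chronological format 33/108 = 30.6%, the hybrid format 72/159 = 45.3% → the hybrid format
Overall: the chronological format 270/557 = 48.5%, the hybrid format 231/501 = 46.1% → the chronological format
The hybrid format wins each industry group but the chronological format wins overall — the comparison reverses. The hybrid format's applications skew toward manufacturing, which has a lower base rate.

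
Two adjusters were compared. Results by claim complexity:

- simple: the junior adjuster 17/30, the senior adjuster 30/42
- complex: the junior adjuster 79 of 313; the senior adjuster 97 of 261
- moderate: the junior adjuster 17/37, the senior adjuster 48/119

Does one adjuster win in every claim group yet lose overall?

Simple: the junior adjuster 17/30 = 56.7%, the senior adjuster 30/42 = 71.4% → the senior adjuster
Complex: the junior adjuster 79/313 = 25.2%, the senior adjuster 97/261 = 37.2% → the senior adjuster
Moderate: the junior adjuster 17/37 = 45.9%, the senior adjuster 48/119 = 40.3% → the junior adjuster
Overall: the junior adjuster 113/380 = 29.7%, the senior adjuster 175/422 = 41.5% → the senior adjuster
Neither sweeps: the junior adjuster wins 1 of 3 groups, the senior adjuster wins 2. The senior adjuster wins overall but not every group — no Simpson reversal.

No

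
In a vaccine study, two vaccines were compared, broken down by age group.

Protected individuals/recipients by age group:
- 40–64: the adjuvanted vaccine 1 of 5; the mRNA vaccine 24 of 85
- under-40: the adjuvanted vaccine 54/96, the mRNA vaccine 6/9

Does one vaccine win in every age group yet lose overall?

40–64: the adjuvanted vaccine 1/5 = 20.0%, the mRNA vaccine 24/85 = 28.2% → the mRNA vaccine
Under-40: the adjuvanted vaccine 54/96 = 56.2%, the mRNA vaccine 6/9 = 66.7% → the mRNA vaccine
Overall: the adjuvanted vaccine 55/101 = 54.5%, the mRNA vaccine 30/94 = 31.9% → the adjuvanted vaccine
The mRNA vaccine wins each age group but the adjuvanted vaccine wins overall — the comparison reverses. The mRNA vaccine's recipients skew toward 40–64, which has a lower base rate.

Yes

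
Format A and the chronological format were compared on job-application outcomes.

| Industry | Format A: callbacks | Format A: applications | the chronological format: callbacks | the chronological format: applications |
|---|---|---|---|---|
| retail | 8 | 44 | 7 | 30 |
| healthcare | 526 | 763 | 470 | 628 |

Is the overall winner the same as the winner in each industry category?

Retail: Format A 8/44 = 18.2%, the chronological format 7/30 = 23.3% → the chronological format
Healthcare: Format A 526/763 = 68.9%, the chronological format 470/628 = 74.8% → the chronological format
Overall: Format A 534/807 = 66.2%, the chronological format 477/658 = 72.5% → the chronological format
The chronological format wins overall and in every industry group — no reversal.

Yes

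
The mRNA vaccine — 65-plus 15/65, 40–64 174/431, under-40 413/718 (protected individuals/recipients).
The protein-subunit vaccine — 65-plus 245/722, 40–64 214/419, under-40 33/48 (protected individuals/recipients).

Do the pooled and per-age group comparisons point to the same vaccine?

No

65-plus: the mRNA vaccine 15/65 = 23.1%, the protein-subunit vaccine 245/722 = 33.9% → the protein-subunit vaccine
40–64: the mRNA vaccine 174/431 = 40.4%, the protein-subunit vaccine 214/419 = 51.1% → the protein-subunit vaccine
Under-40: the mRNA vaccine 413/718 = 57.5%, the protein-subunit vaccine 33/48 = 68.8% → the protein-subunit vaccine
Overall: the mRNA vaccine 602/1214 = 49.6%, the protein-subunit vaccine 492/1189 = 41.4% → the mRNA vaccine
The protein-subunit vaccine wins each age group but the mRNA vaccine wins overall — the comparison reverses. The protein-subunit vaccine's recipients skew toward 65-plus, which has a lower base rate.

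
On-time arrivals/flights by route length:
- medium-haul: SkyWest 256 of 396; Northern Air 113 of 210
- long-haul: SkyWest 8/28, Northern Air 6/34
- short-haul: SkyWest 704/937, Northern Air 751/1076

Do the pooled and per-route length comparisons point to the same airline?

Medium-haul: SkyWest 256/396 = 64.6%, Northern Air 113/210 = 53.8% → SkyWest
Long-haul: SkyWest 8/28 = 28.6%, Northern Air 6/34 = 17.6% → SkyWest
Short-haul: SkyWest 704/937 = 75.1%, Northern Air 751/1076 = 69.8% → SkyWest
Overall: SkyWest 968/1361 = 71.1%, Northern Air 870/1320 = 65.9% → SkyWest
SkyWest wins overall and in every route group — no reversal.

Yes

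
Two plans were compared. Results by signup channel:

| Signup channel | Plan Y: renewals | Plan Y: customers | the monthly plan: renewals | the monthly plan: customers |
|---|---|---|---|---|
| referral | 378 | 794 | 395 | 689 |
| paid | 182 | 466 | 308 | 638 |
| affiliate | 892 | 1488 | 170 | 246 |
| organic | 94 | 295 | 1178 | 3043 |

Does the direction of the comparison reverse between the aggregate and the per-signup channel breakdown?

Yes

Referral: Plan Y 378/794 = 47.6%, the monthly plan 395/689 = 57.3% → the monthly plan
Paid: Plan Y 182/466 = 39.1%, the monthly plan 308/638 = 48.3% → the monthly plan
Affiliate: Plan Y 892/1488 = 59.9%, the monthly plan 170/246 = 69.1% → the monthly plan
Organic: Plan Y 94/295 = 31.9%, the monthly plan 1178/3043 = 38.7% → the monthly plan
Overall: Plan Y 1546/3043 = 50.8%, the monthly plan 2051/4616 = 44.4% → Plan Y
The monthly plan wins each signup group but Plan Y wins overall — the comparison reverses. The monthly plan's customers skew toward organic, which has a lower base rate.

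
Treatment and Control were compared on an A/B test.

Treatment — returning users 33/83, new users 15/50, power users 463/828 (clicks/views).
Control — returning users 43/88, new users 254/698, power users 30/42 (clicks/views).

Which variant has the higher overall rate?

Treatment

Returning users: Treatment 33/83 = 39.8%, Control 43/88 = 48.9% → Control
New users: Treatment 15/50 = 30.0%, Control 254/698 = 36.4% → Control
Power users: Treatment 463/828 = 55.9%, Control 30/42 = 71.4% → Control
Overall: Treatment 511/961 = 53.2%, Control 327/828 = 39.5% → Treatment
(Control wins every user group but Treatment wins overall — Control's views skew toward the low-rate new users group.)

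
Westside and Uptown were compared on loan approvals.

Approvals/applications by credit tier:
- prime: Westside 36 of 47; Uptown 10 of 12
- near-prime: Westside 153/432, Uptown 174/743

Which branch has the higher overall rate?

Westside

Prime: Westside 36/47 = 76.6%, Uptown 10/12 = 83.3% → Uptown
Near-prime: Westside 153/432 = 35.4%, Uptown 174/743 = 23.4% → Westside
Overall: Westside 189/479 = 39.5%, Uptown 184/755 = 24.4% → Westside
(Neither sweeps every credit group, but Westside has the higher pooled rate.)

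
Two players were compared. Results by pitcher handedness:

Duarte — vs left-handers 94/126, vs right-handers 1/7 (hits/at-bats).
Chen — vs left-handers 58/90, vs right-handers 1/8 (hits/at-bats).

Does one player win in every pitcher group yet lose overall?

Vs left-handers: Duarte 94/126 = 74.6%, Chen 58/90 = 64.4% → Duarte
Vs right-handers: Duarte 1/7 = 14.3%, Chen 1/8 = 12.5% → Duarte
Overall: Duarte 95/133 = 71.4%, Chen 59/98 = 60.2% → Duarte
Duarte wins overall and in every pitcher group — no reversal.

No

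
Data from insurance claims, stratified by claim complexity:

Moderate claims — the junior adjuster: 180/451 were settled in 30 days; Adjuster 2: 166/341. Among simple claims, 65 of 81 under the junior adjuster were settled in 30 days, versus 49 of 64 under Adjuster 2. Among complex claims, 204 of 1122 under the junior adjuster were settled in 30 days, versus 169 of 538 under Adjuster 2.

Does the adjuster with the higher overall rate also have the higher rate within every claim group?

No

Moderate: the junior adjuster 180/451 = 39.9%, Adjuster 2 166/341 = 48.7% → Adjuster 2
Simple: the junior adjuster 65/81 = 80.2%, Adjuster 2 49/64 = 76.6% → the junior adjuster
Complex: the junior adjuster 204/1122 = 18.2%, Adjuster 2 169/538 = 31.4% → Adjuster 2
Overall: the junior adjuster 449/1654 = 27.1%, Adjuster 2 384/943 = 40.7% → Adjuster 2
Neither sweeps: the junior adjuster wins 1 of 3 groups, Adjuster 2 wins 2. Adjuster 2 wins overall but not every group — no Simpson reversal.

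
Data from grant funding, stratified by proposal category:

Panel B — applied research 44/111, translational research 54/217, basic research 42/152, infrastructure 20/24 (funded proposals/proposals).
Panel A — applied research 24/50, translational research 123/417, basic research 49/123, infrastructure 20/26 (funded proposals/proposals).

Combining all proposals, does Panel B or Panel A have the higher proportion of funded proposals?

Applied research: Panel B 44/111 = 39.6%, Panel A 24/50 = 48.0% → Panel A
Translational research: Panel B 54/217 = 24.9%, Panel A 123/417 = 29.5% → Panel A
Basic research: Panel B 42/152 = 27.6%, Panel A 49/123 = 39.8% → Panel A
Infrastructure: Panel B 20/24 = 83.3%, Panel A 20/26 = 76.9% → Panel B
Overall: Panel B 160/504 = 31.7%, Panel A 216/616 = 35.1% → Panel A
(Neither sweeps every proposal group, but Panel A has the higher pooled rate.)

Panel A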